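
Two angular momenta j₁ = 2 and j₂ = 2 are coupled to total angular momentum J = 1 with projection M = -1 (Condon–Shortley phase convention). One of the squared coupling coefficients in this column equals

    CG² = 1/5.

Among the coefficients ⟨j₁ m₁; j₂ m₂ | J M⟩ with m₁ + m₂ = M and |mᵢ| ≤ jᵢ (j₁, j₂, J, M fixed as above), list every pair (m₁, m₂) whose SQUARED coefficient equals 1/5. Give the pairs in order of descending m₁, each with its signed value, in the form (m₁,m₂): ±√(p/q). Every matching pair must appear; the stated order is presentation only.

Admissible pairs with m₁+m₂ = M = -1: (-2,1), (-1,0), (0,-1), (1,-2)
  (m₁,m₂)=(1,-2): CG² = 1/5, CG = +√(1/5)   ← matches the target
  (m₁,m₂)=(0,-1): CG² = 3/10, CG = −√(3/10)
  (m₁,m₂)=(-1,0): CG² = 3/10, CG = +√(3/10)
  (m₁,m₂)=(-2,1): CG² = 1/5, CG = −√(1/5)   ← matches the target
Pairs with CG² = 1/5: (1,-2): +√(1/5); (-2,1): −√(1/5)

(1,-2): +√(1/5); (-2,1): −√(1/5)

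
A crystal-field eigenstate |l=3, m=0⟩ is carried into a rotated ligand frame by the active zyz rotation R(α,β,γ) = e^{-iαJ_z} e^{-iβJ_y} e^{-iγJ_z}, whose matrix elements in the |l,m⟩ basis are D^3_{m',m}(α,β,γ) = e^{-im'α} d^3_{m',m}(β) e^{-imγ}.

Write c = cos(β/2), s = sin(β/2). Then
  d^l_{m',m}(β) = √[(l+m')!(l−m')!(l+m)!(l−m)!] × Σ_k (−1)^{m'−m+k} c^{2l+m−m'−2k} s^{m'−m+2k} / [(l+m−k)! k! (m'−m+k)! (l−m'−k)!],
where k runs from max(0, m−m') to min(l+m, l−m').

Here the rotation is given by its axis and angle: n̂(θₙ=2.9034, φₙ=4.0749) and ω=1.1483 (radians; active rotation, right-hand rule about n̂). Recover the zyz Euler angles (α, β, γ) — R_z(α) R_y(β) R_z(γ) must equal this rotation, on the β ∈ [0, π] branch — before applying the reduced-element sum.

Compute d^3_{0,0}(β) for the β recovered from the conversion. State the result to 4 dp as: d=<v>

d=0.8109

Axis–angle → zyz. n̂ = (sinθₙcosφₙ, sinθₙsinφₙ, cosθₙ) = (-0.140431, -0.189605, -0.971766), ω = 1.1483.
R = I cosω + sinω [n̂]ₓ + (1−cosω) n̂n̂ᵀ gives
  R = [+0.421673, +0.902025, -0.092423; -0.870608, +0.431248, +0.236784; +0.253442, -0.019381, +0.967156]
β = atan2(√(R₁₃²+R₂₃²), R₃₃) = 0.257002; α = atan2(R₂₃, R₁₃) mod 2π = 1.942937; γ = atan2(R₃₂, −R₃₁) mod 2π = 3.217915
d^3_{0,0}(β=0.2570) via the finite sum:
With c≡cos(β/2)=0.991755 and s≡sin(β/2)=0.128148, N=[6·6·6·6]^{1/2}=36.000000
The bounds max(0,m−m')=0 and min(l+m,l−m')=3 give 4 terms
  k=0: (−1)^0·36.0000/(36)·0.9918^6·0.1281^0 = +0.951539
  k=1: (−1)^1·36.0000/(4)·0.9918^4·0.1281^2 = -0.142982
  k=2: (−1)^2·36.0000/(4)·0.9918^2·0.1281^4 = +0.002387
  k=3: (−1)^3·36.0000/(36)·0.9918^0·0.1281^6 = -0.000004
d^3_{0,0}(0.2570) = +0.951539 -0.142982 +0.002387 -0.000004 = +0.810940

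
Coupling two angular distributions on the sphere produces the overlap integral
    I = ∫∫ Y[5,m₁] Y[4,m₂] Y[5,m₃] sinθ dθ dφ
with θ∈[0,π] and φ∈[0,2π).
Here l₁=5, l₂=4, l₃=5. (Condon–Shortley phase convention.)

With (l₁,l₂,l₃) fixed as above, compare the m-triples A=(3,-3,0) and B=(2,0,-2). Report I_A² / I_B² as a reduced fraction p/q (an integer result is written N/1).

36/1

l's match ⇒ only the (l;m) 3-j factors differ between A and B.
A: triangle coeff Δ(5,4,5) = 1/3153150; Σ_t [0,1]: t=0:+1/6912 t=1:−1/17280 = 1/11520; (3j)²=2/143 [(5 4 5; 3 -3 0)], sign=-1
B: triangle coeff Δ(5,4,5) = 1/3153150; Σ_t [0,3]: t=0:+1/20736 t=1:−1/1728 t=2:+1/1920 t=3:−1/25920 = -1/20736; (3j)²=1/2574 [(5 4 5; 2 0 -2)], sign=+1
I_A²/I_B² = (2/143)/(1/2574) = 36/1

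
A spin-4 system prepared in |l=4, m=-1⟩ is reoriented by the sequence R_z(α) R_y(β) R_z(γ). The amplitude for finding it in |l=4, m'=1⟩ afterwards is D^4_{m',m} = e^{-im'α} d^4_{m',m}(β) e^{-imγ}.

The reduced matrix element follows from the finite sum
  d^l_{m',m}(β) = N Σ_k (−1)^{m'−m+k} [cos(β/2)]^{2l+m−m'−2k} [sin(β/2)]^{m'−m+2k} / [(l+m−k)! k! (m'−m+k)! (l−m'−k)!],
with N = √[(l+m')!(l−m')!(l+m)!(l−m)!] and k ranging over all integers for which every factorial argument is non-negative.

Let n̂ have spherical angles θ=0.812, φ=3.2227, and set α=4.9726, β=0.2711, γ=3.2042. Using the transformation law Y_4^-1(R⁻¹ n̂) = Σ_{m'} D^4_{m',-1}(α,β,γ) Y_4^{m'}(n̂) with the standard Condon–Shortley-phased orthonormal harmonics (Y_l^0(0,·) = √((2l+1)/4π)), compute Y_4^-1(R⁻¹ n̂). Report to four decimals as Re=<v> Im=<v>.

Re=-0.0248 Im=0.0488

Need the full column D^4_{m',-1} for m'=−4..4 at α=4.9726, β=0.2711, γ=3.2042.
cos(β/2)=0.990827, sin(β/2)=0.135135
d^4_{-4,-1}: single k=3 term ⇒ +0.017636;  D = -0.007945-0.015744i
d^4_{-3,-1}: k∈[2..3] ⇒ +0.137150 -0.004252 = +0.132898;  D = +0.099248-0.088383i
d^4_{-2,-1}: k∈[1..3] ⇒ +0.537515 -0.049992 +0.000620 = +0.488142;  D = +0.407501+0.268749i
d^4_{-1,-1}: k∈[0..3] ⇒ +0.928930 -0.259189 +0.009642 -0.000060 = +0.679324;  D = -0.215509+0.644234i
d^4_{0,-1}: k∈[0..3] ⇒ -0.566590 +0.063236 -0.001176 +0.000004 = -0.504527;  D = +0.503539+0.031566i
d^4_{1,-1}: k∈[0..3] ⇒ +0.172793 -0.009642 +0.000090 -0.000000 = +0.163240;  D = -0.032047-0.160063i
d^4_{2,-1}: k∈[0..2] ⇒ -0.033328 +0.000930 -0.000003 = -0.032402;  D = -0.029065+0.014321i
d^4_{3,-1}: k∈[0..1] ⇒ +0.004252 -0.000047 = +0.004204;  D = +0.002766+0.003166i
d^4_{4,-1}: single k=0 term ⇒ -0.000328;  D = +0.000183-0.000272i
Y_4^{m'}(θ=0.812,φ=3.2227) and Σ D·Y over m':
  (-0.0079-0.0157i)·(+0.1163-0.0391i)  (+0.0992-0.0884i)·(-0.3194+0.0793i)  (+0.4075+0.2687i)·(+0.4023-0.0658i)  (-0.2155+0.6442i)·(-0.0739+0.0060i)  (+0.5035+0.0316i)·(-0.3552+0.0000i)  (-0.0320-0.1601i)·(+0.0739+0.0060i)  (-0.0291+0.0143i)·(+0.4023+0.0658i)  (+0.0028+0.0032i)·(+0.3194+0.0793i)  (+0.0002-0.0003i)·(+0.1163+0.0391i)
Y_4^-1(R⁻¹ n̂) = -0.024825+0.048776i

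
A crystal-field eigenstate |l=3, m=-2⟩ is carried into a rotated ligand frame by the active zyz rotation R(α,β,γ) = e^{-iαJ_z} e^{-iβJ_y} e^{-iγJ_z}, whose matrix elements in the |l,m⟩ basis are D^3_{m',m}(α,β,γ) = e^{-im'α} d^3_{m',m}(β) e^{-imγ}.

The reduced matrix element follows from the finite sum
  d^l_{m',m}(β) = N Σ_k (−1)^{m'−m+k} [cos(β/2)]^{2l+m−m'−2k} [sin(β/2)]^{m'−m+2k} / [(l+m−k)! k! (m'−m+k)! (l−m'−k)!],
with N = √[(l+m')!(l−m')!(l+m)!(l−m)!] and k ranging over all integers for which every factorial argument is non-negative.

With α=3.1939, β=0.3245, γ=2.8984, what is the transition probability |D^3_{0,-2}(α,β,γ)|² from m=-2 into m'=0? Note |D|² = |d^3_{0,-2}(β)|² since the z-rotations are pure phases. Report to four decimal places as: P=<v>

D^3_{0,-2}(3.1939,0.3245,2.8984) = e^{-i·0·3.1939}·d^3_{0,-2}(0.3245)·e^{-i·-2·2.8984}. Compute d first:
With c≡cos(β/2)=0.986866 and s≡sin(β/2)=0.161539, N=[6·6·1·120]^{1/2}=65.726707
Admissible k: 0..1 (factorial args all ≥0)
  k=0: (−1)^2·65.7267/(12)·0.9869^4·0.1615^2 = +0.135565
  k=1: (−1)^3·65.7267/(12)·0.9869^2·0.1615^4 = -0.003632
d^3_{0,-2}(0.3245) = +0.135565 -0.003632 = +0.131933
|D^3_{0,-2}|² = |d^3_{0,-2}(β)|² = (+0.131933)² = 0.017406 (the z-rotation phases have unit modulus)

P=0.0174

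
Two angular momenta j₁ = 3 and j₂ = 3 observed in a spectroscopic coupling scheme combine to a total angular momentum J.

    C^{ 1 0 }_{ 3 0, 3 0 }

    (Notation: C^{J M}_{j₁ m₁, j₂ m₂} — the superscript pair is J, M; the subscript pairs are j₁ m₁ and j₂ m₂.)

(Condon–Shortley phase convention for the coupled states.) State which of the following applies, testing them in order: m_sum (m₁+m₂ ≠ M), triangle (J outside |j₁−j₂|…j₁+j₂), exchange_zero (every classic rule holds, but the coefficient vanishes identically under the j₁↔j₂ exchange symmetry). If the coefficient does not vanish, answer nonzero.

m-sum: m₁+m₂ = 0+0 = 0, M = 0  ✓
triangle: |j₁−j₂| = 0 ≤ J = 1 ≤ j₁+j₂ = 6  ✓
exchange: j₁=j₂ and m₁=m₂, and (−1)^(j₁+j₂−J) = (−1)^5 = −1 forces ⟨j₁m₁;j₂m₂|JM⟩ = −⟨j₂m₂;j₁m₁|JM⟩ = −⟨j₁m₁;j₂m₂|JM⟩ ⇒ the coefficient vanishes identically
Racah sum check: Σ_k collapses to 0 ⇒ CG = 0

exchange_zero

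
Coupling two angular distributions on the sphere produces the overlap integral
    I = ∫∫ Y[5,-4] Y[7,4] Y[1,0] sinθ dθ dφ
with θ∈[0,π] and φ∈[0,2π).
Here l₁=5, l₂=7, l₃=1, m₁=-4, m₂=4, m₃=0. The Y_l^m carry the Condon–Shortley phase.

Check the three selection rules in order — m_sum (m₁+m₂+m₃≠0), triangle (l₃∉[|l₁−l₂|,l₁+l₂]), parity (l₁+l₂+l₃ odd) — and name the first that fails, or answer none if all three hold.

m₁+m₂+m₃ = -4 + 4 + 0 = 0  ✓
triangle: need |l₁−l₂| ≤ l₃ ≤ l₁+l₂ = [2,12]; l₃=1 is outside  ✗
parity: l₁+l₂+l₃ = 13 is odd

triangle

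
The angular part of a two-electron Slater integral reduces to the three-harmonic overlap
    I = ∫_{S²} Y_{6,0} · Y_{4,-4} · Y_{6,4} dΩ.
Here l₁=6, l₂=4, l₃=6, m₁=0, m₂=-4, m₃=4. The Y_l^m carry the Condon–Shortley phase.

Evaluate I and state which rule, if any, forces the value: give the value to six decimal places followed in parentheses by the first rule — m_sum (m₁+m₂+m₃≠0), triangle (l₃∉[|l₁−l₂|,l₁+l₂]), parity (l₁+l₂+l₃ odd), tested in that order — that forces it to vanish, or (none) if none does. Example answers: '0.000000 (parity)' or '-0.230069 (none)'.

m-sum 0 ✓  L=16 even ✓  2≤6≤10 ✓
Π(2lᵢ+1) = 13×9×13 = 1521
triangle coeff Δ(6,4,6) = 1/15315300
Σ_t [0,4]: t=0:+1/829440 t=1:−1/25920 t=2:+1/9216 t=3:−1/25920 t=4:+1/829440 = 7/207360
(3j)²=28/2431 [(6 4 6; 0 0 0)], sign=+1
Σ_t [0,0]: t=0:+1/829440 = 1/829440
(3j)²=35/2431 [(6 4 6; 0 -4 4)], sign=+1
⇒ 4πI² = 8820/34969
I = (+1)√(8820/34969/(4π)) = 0.14167322
No selection rule forces the value: the integral is nonzero (none).

0.141673 (none)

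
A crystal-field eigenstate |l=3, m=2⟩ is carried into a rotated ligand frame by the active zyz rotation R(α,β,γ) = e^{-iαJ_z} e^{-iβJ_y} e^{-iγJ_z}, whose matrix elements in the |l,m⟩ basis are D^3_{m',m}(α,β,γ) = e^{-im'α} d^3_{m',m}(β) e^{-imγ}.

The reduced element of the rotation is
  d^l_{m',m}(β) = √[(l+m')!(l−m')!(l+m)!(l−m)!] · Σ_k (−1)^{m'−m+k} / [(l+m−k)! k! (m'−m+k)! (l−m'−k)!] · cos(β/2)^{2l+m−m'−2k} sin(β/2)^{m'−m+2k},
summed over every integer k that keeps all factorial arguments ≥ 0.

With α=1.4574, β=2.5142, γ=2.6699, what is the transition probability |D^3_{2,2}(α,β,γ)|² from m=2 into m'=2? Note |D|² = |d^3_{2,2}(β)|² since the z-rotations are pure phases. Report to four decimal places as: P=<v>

D^3_{2,2}(1.4574,2.5142,2.6699) = e^{-i·2·1.4574}·d^3_{2,2}(2.5142)·e^{-i·2·2.6699}. Compute d first:
With c≡cos(β/2)=0.308577 and s≡sin(β/2)=0.951199, N=[120·1·120·1]^{1/2}=120.000000
Admissible k: 0..1 (factorial args all ≥0)
  k=0: (−1)^0·120.0000/(120)·0.3086^6·0.9512^0 = +0.000863
  k=1: (−1)^1·120.0000/(24)·0.3086^4·0.9512^2 = -0.041017
d^3_{2,2}(2.5142) = +0.000863 -0.041017 = -0.040154
|D^3_{2,2}|² = |d^3_{2,2}(β)|² = (-0.040154)² = 0.001612 (the z-rotation phases have unit modulus)

P=0.0016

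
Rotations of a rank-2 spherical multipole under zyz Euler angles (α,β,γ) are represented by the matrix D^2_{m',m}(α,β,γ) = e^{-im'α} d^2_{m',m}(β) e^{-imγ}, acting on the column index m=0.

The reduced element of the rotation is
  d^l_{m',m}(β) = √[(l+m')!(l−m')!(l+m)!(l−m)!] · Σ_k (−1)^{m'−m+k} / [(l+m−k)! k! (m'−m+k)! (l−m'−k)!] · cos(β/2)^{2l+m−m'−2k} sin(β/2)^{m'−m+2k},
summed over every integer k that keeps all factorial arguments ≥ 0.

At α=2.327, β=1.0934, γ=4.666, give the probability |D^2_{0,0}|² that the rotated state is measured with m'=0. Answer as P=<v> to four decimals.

P=0.0336

Split into d^2_{0,0}(β=1.0934) × two z-phases.
Half-angle: c=0.854245, s=0.519871. N=√(2·2·2·2)=4.000000
k∈{0,1,2} keeps every argument non-negative
  k=0: (−1)^0·4.0000/(4)·0.8542^4·0.5199^0 = +0.532512
  k=1: (−1)^1·4.0000/(1)·0.8542^2·0.5199^2 = -0.788889
  k=2: (−1)^2·4.0000/(4)·0.8542^0·0.5199^4 = +0.073044
d^2_{0,0}(1.0934) = +0.532512 -0.788889 +0.073044 = -0.183334
|D^2_{0,0}|² = |d^2_{0,0}(β)|² = (-0.183334)² = 0.033611 (the z-rotation phases have unit modulus)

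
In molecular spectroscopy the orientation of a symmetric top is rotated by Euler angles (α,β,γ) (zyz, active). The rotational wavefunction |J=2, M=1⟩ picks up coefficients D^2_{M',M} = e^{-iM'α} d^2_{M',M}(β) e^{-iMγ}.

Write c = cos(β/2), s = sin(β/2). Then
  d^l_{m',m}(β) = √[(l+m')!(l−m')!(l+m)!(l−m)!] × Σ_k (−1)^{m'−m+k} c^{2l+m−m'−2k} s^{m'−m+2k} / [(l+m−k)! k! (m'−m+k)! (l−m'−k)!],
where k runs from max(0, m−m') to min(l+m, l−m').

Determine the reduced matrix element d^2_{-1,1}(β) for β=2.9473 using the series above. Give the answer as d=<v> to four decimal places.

d^2_{-1,1}(β=2.9473) via the finite sum:
c=cos(2.947300/2)=0.096994, s=sin(2.947300/2)=0.995285; N=√[1·6·6·1]=6.000000
k∈{2,3} keeps every argument non-negative
  k=2: (−1)^0·6.0000/(2)·0.0970^2·0.9953^2 = +0.027958
  k=3: (−1)^1·6.0000/(6)·0.0970^0·0.9953^4 = -0.981273
d^2_{-1,1}(2.9473) = +0.027958 -0.981273 = -0.953315

d=-0.9533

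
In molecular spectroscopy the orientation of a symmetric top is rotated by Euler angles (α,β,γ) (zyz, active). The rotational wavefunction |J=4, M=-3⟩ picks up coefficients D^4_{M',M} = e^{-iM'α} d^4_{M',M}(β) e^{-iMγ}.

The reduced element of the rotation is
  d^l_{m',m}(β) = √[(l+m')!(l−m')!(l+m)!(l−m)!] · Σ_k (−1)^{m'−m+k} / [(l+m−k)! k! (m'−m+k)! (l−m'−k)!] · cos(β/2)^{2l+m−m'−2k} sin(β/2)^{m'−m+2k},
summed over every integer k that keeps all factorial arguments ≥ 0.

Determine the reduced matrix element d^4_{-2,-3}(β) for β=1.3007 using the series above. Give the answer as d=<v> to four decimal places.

d=0.3374

d^4_{-2,-3}(β=1.3007) via the finite sum:
With c≡cos(β/2)=0.795872 and s≡sin(β/2)=0.605465, N=[2·720·1·5040]^{1/2}=2693.993318
k∈{0,1} keeps every argument non-negative
  k=0: (−1)^1·2693.9933/(720)·0.7959^7·0.6055^1 = -0.458200
  k=1: (−1)^2·2693.9933/(240)·0.7959^5·0.6055^3 = +0.795552
d^4_{-2,-3}(1.3007) = -0.458200 +0.795552 = +0.337351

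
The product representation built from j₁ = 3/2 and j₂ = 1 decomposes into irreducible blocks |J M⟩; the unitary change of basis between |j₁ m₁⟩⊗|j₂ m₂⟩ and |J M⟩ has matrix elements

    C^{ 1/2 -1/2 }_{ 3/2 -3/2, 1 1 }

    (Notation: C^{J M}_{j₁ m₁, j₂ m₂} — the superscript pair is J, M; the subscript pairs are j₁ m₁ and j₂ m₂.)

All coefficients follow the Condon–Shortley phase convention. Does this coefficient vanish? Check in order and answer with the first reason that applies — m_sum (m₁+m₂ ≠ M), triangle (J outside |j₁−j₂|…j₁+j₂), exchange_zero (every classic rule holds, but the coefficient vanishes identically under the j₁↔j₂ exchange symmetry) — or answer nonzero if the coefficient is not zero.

m-sum: m₁+m₂ = -3/2+1 = -1/2, M = -1/2  ✓
triangle: |j₁−j₂| = 1/2 ≤ J = 1/2 ≤ j₁+j₂ = 5/2  ✓
exchange: j₁≠j₂ or m₁≠m₂ — the exchange symmetry imposes no constraint here
value check: CG = +√(1/2) = +0.707107 ≠ 0

nonzero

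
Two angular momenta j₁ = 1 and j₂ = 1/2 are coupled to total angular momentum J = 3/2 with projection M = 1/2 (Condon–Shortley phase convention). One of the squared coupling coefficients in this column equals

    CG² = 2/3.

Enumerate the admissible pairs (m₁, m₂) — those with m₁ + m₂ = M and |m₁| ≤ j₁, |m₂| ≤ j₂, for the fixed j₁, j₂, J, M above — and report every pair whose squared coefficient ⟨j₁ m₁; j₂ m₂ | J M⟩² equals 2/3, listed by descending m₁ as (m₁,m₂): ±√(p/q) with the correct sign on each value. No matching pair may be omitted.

(0,1/2): +√(2/3)

Admissible pairs with m₁+m₂ = M = 1/2: (0,1/2), (1,-1/2)
  (m₁,m₂)=(1,-1/2): CG² = 1/3, CG = +√(1/3)
  (m₁,m₂)=(0,1/2): CG² = 2/3, CG = +√(2/3)   ← matches the target
Pairs with CG² = 2/3: (0,1/2): +√(2/3)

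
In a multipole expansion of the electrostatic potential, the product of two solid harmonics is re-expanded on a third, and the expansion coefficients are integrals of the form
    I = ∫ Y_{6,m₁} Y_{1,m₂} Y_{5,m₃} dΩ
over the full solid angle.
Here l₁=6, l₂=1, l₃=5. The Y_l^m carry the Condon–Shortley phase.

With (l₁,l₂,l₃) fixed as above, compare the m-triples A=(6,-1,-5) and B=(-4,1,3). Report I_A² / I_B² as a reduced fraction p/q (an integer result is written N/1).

l's match ⇒ only the (l;m) 3-j factors differ between A and B.
A: triangle coeff Δ(6,1,5) = 1/858; Σ_t [0,0]: t=0:+1/7257600 = 1/7257600; (3j)²=1/13 [(6 1 5; 6 -1 -5)], sign=+1
B: triangle coeff Δ(6,1,5) = 1/858; Σ_t [2,2]: t=2:+1/161280 = 1/161280; (3j)²=15/286 [(6 1 5; -4 1 3)], sign=+1
I_A²/I_B² = (1/13)/(15/286) = 22/15

22/15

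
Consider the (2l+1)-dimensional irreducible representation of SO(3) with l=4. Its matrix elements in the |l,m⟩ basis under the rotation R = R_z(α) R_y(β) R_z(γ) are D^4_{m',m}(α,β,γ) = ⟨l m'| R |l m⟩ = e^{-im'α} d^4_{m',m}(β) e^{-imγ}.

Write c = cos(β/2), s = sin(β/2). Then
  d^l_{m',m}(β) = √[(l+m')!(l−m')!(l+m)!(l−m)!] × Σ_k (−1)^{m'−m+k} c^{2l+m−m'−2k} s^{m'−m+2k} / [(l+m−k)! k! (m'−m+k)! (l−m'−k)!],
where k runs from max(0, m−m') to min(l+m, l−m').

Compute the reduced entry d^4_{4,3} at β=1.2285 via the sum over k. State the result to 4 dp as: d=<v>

d^4_{4,3}(β=1.2285) via the finite sum:
Half-angle: c=0.817206, s=0.576346. N=√(40320·1·5040·1)=14255.272709
k: max(0,(3)−(4))=0 … min(4+(3),4−(4))=0
  k=0: (−1)^1·14255.2727/(5040)·0.8172^7·0.5763^1 = -0.396779
d^4_{4,3}(1.2285) = -0.396779

d=-0.3968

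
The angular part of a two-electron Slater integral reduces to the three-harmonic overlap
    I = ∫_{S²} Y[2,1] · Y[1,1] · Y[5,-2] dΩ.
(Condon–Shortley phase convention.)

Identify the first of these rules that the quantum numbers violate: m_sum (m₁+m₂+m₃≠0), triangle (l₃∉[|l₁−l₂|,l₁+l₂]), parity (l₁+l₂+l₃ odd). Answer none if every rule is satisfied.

triangle

m₁+m₂+m₃ = 1 + 1 − 2 = 0  ✓
triangle: need |l₁−l₂| ≤ l₃ ≤ l₁+l₂ = [1,3]; l₃=5 is outside  ✗
parity: l₁+l₂+l₃ = 8 is even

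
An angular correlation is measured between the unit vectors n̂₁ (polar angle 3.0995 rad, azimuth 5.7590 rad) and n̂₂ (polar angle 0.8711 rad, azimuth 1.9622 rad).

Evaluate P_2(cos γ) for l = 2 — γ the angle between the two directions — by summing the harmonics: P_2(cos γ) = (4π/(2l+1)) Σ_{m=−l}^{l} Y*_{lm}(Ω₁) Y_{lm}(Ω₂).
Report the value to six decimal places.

Summing Y*_{l m}(θ₁,φ₁)·Y_{l m}(θ₂,φ₂) over m ∈ [−2, 2]; prefactor 4π/(2·2+1) = 2.513274:
  term(m=-2) = +0.000040+0.000149i   from Y*(Ω₁)=+0.000341-0.000593i, Y(Ω₂)=-0.160276+0.159448i
  term(m=-1) = +0.009802+0.007533i   from Y*(Ω₁)=-0.028119+0.016257i, Y(Ω₂)=-0.145199-0.351830i
  term(m=+0) = +0.048443+0.000000i   from Y*(Ω₁)=+0.629108-0.000000i, Y(Ω₂)=+0.077003+0.000000i
  term(m=+1) = +0.009802-0.007533i   from Y*(Ω₁)=+0.028119+0.016257i, Y(Ω₂)=+0.145199-0.351830i
  term(m=+2) = +0.000040-0.000149i   from Y*(Ω₁)=+0.000341+0.000593i, Y(Ω₂)=-0.160276-0.159448i
Total Σ_m = +0.068128-0.000000i. Multiply by 2.513274: +0.171224-0.000000i. P_2(cos γ) = 0.171224

0.171224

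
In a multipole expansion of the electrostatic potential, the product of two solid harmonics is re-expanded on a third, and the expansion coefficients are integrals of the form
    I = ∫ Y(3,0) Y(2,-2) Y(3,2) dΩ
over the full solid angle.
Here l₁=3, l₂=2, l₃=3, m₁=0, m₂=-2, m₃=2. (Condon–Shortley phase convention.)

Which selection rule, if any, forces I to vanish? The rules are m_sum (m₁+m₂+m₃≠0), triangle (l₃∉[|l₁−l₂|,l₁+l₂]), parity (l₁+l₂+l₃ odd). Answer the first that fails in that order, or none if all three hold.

Σmᵢ = 0  ✓
l₃∈[|l₁−l₂|,l₁+l₂]=[1,5], have l₃=3  ✓
Σlᵢ = 8 ⇒ even  ✓

none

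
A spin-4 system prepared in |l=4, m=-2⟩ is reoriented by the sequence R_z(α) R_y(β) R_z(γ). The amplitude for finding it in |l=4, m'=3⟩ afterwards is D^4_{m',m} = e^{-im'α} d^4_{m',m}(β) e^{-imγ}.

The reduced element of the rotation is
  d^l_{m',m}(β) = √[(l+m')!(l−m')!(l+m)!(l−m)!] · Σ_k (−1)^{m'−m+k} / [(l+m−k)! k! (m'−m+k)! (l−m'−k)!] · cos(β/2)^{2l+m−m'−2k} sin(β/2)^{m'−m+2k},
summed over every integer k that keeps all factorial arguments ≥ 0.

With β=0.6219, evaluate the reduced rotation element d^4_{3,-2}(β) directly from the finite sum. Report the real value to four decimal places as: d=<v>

d^4_{3,-2}(β=0.6219) via the finite sum:
c=cos(0.621900/2)=0.952043, s=sin(0.621900/2)=0.305963; N=√[5040·1·2·720]=2693.993318
k∈{0,1} keeps every argument non-negative
  k=0: (−1)^5·2693.9933/(240)·0.9520^3·0.3060^5 = -0.025972
  k=1: (−1)^6·2693.9933/(720)·0.9520^1·0.3060^7 = +0.000894
d^4_{3,-2}(0.6219) = -0.025972 +0.000894 = -0.025078

d=-0.0251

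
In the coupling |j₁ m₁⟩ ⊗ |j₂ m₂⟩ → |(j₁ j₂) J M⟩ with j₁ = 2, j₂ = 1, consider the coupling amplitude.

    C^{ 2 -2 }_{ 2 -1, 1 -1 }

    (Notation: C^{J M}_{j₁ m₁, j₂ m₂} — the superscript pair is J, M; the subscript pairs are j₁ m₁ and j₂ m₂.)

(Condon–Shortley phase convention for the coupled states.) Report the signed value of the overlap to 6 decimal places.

+√(1/3) = +0.577350

triangle: 1!×3!×1!/6! = 6/720
(j±m)!: 1!×3!×0!×2!×0!×4! = 288
prefactor² = (2J+1)×Δ×N² = 12
  k=0: +1/(0!×1!×3!×0!×0!×1!) = 1/6
Σ = 1/6  ⇒  CG² = 12×(1/6)² = 1/3
CG = +√(1/3) = +0.577350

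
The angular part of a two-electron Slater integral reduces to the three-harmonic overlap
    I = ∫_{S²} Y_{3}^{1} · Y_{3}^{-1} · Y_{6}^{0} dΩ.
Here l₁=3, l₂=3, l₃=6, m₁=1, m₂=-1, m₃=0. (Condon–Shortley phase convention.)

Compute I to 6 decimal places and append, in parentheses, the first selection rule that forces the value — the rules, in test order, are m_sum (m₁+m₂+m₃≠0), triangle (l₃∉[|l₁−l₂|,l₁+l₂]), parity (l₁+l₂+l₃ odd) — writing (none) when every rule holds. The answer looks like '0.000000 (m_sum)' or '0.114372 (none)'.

0.177816 (none)

Checks pass: Σm=0; 12 even; l₃=6∈[0,6].
(2·3+1)(2·3+1)(2·6+1) = 637
Δ: 0! 6! 6! / 13! → 1/12012
sum: t=0:+1/1296 = 1/1296
3j²(3 3 6; 0 0 0) = Δ·Π!·Σ² = 100/3003  (sign +1)
sum: t=0:+1/2304 = 1/2304
3j²(3 3 6; 1 -1 0) = Δ·Π!·Σ² = 75/4004  (sign +1)
combine: 4πI² = 637·100/3003·75/4004 = 625/1573
take √, sign +1: I = 0.17781595
No selection rule forces the value: the integral is nonzero (none).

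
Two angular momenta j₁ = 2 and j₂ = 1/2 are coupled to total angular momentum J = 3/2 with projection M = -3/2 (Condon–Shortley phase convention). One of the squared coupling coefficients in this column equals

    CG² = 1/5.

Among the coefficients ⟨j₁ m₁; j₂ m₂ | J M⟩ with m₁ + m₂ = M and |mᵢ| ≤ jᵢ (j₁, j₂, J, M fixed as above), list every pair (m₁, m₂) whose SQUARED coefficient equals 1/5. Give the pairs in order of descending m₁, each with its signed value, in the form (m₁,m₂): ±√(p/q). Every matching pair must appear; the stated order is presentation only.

(-1,-1/2): +√(1/5)

Admissible pairs with m₁+m₂ = M = -3/2: (-2,1/2), (-1,-1/2)
  (m₁,m₂)=(-1,-1/2): CG² = 1/5, CG = +√(1/5)   ← matches the target
  (m₁,m₂)=(-2,1/2): CG² = 4/5, CG = −√(4/5)
Pairs with CG² = 1/5: (-1,-1/2): +√(1/5)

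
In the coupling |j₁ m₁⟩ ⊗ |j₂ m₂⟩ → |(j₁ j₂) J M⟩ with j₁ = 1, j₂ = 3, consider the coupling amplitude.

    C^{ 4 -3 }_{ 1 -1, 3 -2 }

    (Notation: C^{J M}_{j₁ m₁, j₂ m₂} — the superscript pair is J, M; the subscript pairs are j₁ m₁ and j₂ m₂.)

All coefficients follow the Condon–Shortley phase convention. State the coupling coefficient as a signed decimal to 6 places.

+√(3/4) ≈ +0.866025

j₁+j₂−J=0  J+j₁−j₂=2  J−j₁+j₂=6  j₁+j₂+J+1=9
(j₁±m₁, j₂±m₂, J±M) = (0,2,1,5,1,7)
P² = 43200
sum k=0..0:
  [0] +1/240 = 1/240
S = 1/240
C² = P²·S² = 3/4 ; C = +0.866025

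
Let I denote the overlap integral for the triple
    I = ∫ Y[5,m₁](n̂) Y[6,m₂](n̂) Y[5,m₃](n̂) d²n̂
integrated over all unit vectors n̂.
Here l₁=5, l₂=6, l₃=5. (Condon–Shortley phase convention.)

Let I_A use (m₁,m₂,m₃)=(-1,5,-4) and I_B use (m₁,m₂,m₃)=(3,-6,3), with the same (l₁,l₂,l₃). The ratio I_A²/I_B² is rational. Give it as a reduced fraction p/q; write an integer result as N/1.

81/112

Same 5,6,5: normalisation and zero-m 3j drop out of the ratio.
A: Δ: 6! 4! 6! / 17! → 1/28588560; sum: t=5:−1/518400 t=6:+1/2073600 = -1/691200; 3j²(5 6 5; -1 5 -4) = Δ·Π!·Σ² = 81/4420  (sign +1)
B: Δ: 6! 4! 6! / 17! → 1/28588560; sum: t=0:+1/2073600 = 1/2073600; 3j²(5 6 5; 3 -6 3) = Δ·Π!·Σ² = 28/1105  (sign +1)
I_A²/I_B² = (81/4420)/(28/1105) = 81/112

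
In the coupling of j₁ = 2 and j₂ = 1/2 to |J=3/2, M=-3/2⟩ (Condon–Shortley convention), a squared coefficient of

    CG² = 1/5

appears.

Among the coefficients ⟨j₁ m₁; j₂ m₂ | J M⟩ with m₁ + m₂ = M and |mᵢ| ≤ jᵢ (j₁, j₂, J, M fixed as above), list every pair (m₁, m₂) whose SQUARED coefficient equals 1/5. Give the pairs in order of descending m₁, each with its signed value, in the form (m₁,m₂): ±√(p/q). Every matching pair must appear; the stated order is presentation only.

(-1,-1/2): +√(1/5)

Admissible pairs with m₁+m₂ = M = -3/2: (-2,1/2), (-1,-1/2)
  (m₁,m₂)=(-1,-1/2): CG² = 1/5, CG = +√(1/5)   ← matches the target
  (m₁,m₂)=(-2,1/2): CG² = 4/5, CG = −√(4/5)
Pairs with CG² = 1/5: (-1,-1/2): +√(1/5)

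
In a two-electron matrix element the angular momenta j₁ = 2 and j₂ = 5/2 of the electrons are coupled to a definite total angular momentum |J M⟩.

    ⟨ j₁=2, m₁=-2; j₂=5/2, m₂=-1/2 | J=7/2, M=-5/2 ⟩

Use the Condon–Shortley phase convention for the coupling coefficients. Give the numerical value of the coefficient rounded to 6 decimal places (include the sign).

−√(32/63) = -0.712697

triangle: 1!*3!*4!/9! = 144/362880
(j±m)!: 0!*4!*2!*3!*1!*6! = 207360
prefactor² = (2J+1)*Δ*N² = 4608/7
  k=1: −1/(1!*0!*3!*1!*0!*3!) = -1/36
Σ = -1/36  ⇒  CG² = 4608/7*(-1/36)² = 32/63
CG = −√(32/63) = -0.712697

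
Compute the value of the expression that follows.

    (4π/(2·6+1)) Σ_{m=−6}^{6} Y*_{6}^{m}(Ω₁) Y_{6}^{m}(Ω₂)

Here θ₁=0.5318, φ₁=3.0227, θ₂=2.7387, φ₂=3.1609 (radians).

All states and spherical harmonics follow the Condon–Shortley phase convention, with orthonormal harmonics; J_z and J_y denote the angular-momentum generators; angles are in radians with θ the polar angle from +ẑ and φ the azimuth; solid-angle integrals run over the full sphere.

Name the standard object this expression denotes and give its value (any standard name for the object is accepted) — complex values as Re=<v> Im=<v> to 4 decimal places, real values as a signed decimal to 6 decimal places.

This sum is the spherical-harmonic addition theorem: it equals the Legendre polynomial P_l(cos γ) of the angle γ between the two directions.
Term-by-term m-sum for l=6 (normalisation 4π/13 = 0.966644):
  [-6]  conj(Y_{6,-6})(Ω₁) = +0.006211-0.005374i ; Y_{6,-6}(Ω₂) = +0.001743-0.000203i ; Δ = +0.000010-0.000011i
  [-5]  conj(Y_{6,-5})(Ω₁) = -0.040063+0.027084i ; Y_{6,-5}(Ω₂) = +0.014198-0.001375i ; Δ = -0.000532+0.000440i
  [-4]  conj(Y_{6,-4})(Ω₁) = +0.150402-0.077456i ; Y_{6,-4}(Ω₂) = +0.069849-0.005405i ; Δ = +0.010087-0.006223i
  [-3]  conj(Y_{6,-3})(Ω₁) = -0.354752+0.132186i ; Y_{6,-3}(Ω₂) = +0.227486-0.013191i ; Δ = -0.078958+0.034750i
  [-2]  conj(Y_{6,-2})(Ω₁) = +0.475277-0.115193i ; Y_{6,-2}(Ω₂) = +0.470338-0.018171i ; Δ = +0.221448-0.062816i
  [-1]  conj(Y_{6,-1})(Ω₁) = -0.165382+0.019756i ; Y_{6,-1}(Ω₂) = +0.482198-0.009311i ; Δ = -0.079563+0.011066i
  [+0]  conj(Y_{6,0})(Ω₁) = -0.389886-0.000000i ; Y_{6,0}(Ω₂) = -0.110132+0.000000i ; Δ = +0.042939+0.000000i
  [+1]  conj(Y_{6,1})(Ω₁) = +0.165382+0.019756i ; Y_{6,1}(Ω₂) = -0.482198-0.009311i ; Δ = -0.079563-0.011066i
  [+2]  conj(Y_{6,2})(Ω₁) = +0.475277+0.115193i ; Y_{6,2}(Ω₂) = +0.470338+0.018171i ; Δ = +0.221448+0.062816i
  [+3]  conj(Y_{6,3})(Ω₁) = +0.354752+0.132186i ; Y_{6,3}(Ω₂) = -0.227486-0.013191i ; Δ = -0.078958-0.034750i
  [+4]  conj(Y_{6,4})(Ω₁) = +0.150402+0.077456i ; Y_{6,4}(Ω₂) = +0.069849+0.005405i ; Δ = +0.010087+0.006223i
  [+5]  conj(Y_{6,5})(Ω₁) = +0.040063+0.027084i ; Y_{6,5}(Ω₂) = -0.014198-0.001375i ; Δ = -0.000532-0.000440i
  [+6]  conj(Y_{6,6})(Ω₁) = +0.006211+0.005374i ; Y_{6,6}(Ω₂) = +0.001743+0.000203i ; Δ = +0.000010+0.000011i
Σ over m = +0.187924-0.000000i; ×(4π/13) → +0.181655-0.000000i. Real part: 0.181655

Legendre polynomial (addition theorem), +0.181655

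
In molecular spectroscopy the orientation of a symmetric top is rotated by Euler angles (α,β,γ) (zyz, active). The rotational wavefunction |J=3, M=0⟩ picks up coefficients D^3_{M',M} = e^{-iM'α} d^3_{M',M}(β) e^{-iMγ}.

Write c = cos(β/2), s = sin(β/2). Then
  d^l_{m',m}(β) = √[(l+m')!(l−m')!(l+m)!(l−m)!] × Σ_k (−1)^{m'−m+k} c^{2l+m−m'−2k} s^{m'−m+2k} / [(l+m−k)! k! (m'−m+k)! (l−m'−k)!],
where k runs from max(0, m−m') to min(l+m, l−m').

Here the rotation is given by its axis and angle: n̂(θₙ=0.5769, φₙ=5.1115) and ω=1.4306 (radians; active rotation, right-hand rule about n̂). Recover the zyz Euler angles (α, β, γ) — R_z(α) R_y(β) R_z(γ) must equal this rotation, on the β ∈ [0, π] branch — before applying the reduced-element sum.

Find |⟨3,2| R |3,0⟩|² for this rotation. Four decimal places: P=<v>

P=0.2068

Axis–angle → zyz. n̂ = (sinθₙcosφₙ, sinθₙsinφₙ, cosθₙ) = (+0.211953, -0.502561, +0.838158), ω = 1.4306.
R = I cosω + sinω [n̂]ₓ + (1−cosω) n̂n̂ᵀ gives
  R = [+0.178384, -0.921569, -0.344805; +0.738299, +0.357012, -0.572238; +0.650456, -0.152491, +0.744079]
β = atan2(√(R₁₃²+R₂₃²), R₃₃) = 0.731641; α = atan2(R₂₃, R₁₃) mod 2π = 4.170093; γ = atan2(R₃₂, −R₃₁) mod 2π = 3.371871
First d^3_{2,0}(β=0.7316), then the phase factors e^{-i(2)α} and e^{-i(0)γ}:
With c≡cos(β/2)=0.933830 and s≡sin(β/2)=0.357716, N=[120·1·6·6]^{1/2}=65.726707
The bounds max(0,m−m')=0 and min(l+m,l−m')=1 give 2 terms
  k=0: (−1)^2·65.7267/(12)·0.9338^4·0.3577^2 = +0.532978
  k=1: (−1)^3·65.7267/(12)·0.9338^2·0.3577^4 = -0.078208
d^3_{2,0}(0.7316) = +0.532978 -0.078208 = +0.454770
|D^3_{2,0}|² = |d^3_{2,0}(β)|² = (+0.454770)² = 0.206816 (the z-rotation phases have unit modulus)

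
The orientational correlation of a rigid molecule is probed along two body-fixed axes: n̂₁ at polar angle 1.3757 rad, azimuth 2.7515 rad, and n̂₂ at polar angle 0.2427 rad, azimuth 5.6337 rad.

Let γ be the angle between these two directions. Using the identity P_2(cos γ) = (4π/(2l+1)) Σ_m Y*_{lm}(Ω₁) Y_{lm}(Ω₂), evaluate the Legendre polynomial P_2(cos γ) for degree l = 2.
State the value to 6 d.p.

Addition theorem: P_2(cos γ) = (4π/5) Σ_m Y*_{lm}(Ω₁) Y_{lm}(Ω₂), m = −2…2:
  [-2]  conj(Y_{2,-2})(Ω₁) = +0.264239-0.261498i ; Y_{2,-2}(Ω₂) = +0.005990+0.021490i ; Δ = +0.007202+0.004112i
  [-1]  conj(Y_{2,-1})(Ω₁) = -0.135888+0.055872i ; Y_{2,-1}(Ω₂) = +0.143527+0.108993i ; Δ = -0.025593-0.006792i
  [+0]  conj(Y_{2,0})(Ω₁) = -0.279832-0.000000i ; Y_{2,0}(Ω₂) = +0.576136+0.000000i ; Δ = -0.161221-0.000000i
  [+1]  conj(Y_{2,1})(Ω₁) = +0.135888+0.055872i ; Y_{2,1}(Ω₂) = -0.143527+0.108993i ; Δ = -0.025593+0.006792i
  [+2]  conj(Y_{2,2})(Ω₁) = +0.264239+0.261498i ; Y_{2,2}(Ω₂) = +0.005990-0.021490i ; Δ = +0.007202-0.004112i
Accumulated sum -0.198003+0.000000i; after 4π/(2l+1) scaling, -0.497636+0.000000i ⇒ P_2 = -0.497636

-0.497636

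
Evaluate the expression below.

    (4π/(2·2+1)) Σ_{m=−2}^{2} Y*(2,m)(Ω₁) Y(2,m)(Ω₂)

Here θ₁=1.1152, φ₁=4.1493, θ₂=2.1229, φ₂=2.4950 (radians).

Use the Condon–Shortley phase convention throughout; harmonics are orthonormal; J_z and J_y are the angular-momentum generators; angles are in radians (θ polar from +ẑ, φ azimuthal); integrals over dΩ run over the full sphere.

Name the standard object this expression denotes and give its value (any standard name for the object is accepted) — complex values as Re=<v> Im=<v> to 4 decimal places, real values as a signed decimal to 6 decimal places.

This sum is the spherical-harmonic addition theorem: it equals the Legendre polynomial P_l(cos γ) of the angle γ between the two directions.
Summing Y*_{l m}(θ₁,φ₁)·Y_{l m}(θ₂,φ₂) over m ∈ [−2, 2]; prefactor 4π/(2·2+1) = 2.513274:
  term(m=-2) = -0.08601 - 0.01450j   from Y*(Ω₁)=-0.13398 + 0.28121j, Y(Ω₂)=0.07674 + 0.26930j
  term(m=-1) = 0.00878 - 0.10494j   from Y*(Ω₁)=-0.16294 - 0.25812j, Y(Ω₂)=0.27535 + 0.20784j
  term(m=+0) = 0.00729 + 0.00000j   from Y*(Ω₁)=-0.13221 + 0.00000j, Y(Ω₂)=-0.05512 + 0.00000j
  term(m=+1) = 0.00878 + 0.10494j   from Y*(Ω₁)=0.16294 - 0.25812j, Y(Ω₂)=-0.27535 + 0.20784j
  term(m=+2) = -0.08601 + 0.01450j   from Y*(Ω₁)=-0.13398 - 0.28121j, Y(Ω₂)=0.07674 - 0.26930j
Total Σ_m = -0.14717 - 0.00000j. Multiply by 2.513274: -0.36987 - 0.00000j. P_2(cos γ) = -0.369869

Legendre polynomial (addition theorem), -0.369869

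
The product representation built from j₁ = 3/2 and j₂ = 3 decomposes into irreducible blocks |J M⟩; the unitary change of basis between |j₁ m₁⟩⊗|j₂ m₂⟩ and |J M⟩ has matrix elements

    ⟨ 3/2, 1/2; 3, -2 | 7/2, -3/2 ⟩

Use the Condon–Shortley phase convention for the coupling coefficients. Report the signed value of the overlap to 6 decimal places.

+√(3/7) ≈ +0.654654

triangle: 1!*2!*5!/9! = 240/362880
(j±m)!: 2!*1!*1!*5!*2!*5! = 57600
prefactor² = (2J+1)*Δ*N² = 6400/21
  k=0: +1/(0!*1!*1!*1!*1!*4!) = 1/24
  k=1: −1/(1!*0!*0!*0!*2!*5!) = -1/240
Σ = 3/80  ⇒  CG² = 6400/21*(3/80)² = 3/7
CG = +√(3/7) = +0.654654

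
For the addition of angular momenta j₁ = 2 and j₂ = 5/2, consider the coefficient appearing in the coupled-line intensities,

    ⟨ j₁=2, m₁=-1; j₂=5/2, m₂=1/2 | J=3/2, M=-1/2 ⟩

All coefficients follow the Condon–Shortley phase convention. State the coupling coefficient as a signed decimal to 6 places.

j₁+j₂−J=3  J+j₁−j₂=1  J−j₁+j₂=2  j₁+j₂+J+1=7
(j₁±m₁, j₂±m₂, J±M) = (1,3,3,2,1,2)
P² = 48/35
sum k=2..3:
  [2] +1/2 = 1/2
  [3] −1/12 = -1/12
S = 5/12
C² = P²·S² = 5/21 ; C = +0.487950

+0.487950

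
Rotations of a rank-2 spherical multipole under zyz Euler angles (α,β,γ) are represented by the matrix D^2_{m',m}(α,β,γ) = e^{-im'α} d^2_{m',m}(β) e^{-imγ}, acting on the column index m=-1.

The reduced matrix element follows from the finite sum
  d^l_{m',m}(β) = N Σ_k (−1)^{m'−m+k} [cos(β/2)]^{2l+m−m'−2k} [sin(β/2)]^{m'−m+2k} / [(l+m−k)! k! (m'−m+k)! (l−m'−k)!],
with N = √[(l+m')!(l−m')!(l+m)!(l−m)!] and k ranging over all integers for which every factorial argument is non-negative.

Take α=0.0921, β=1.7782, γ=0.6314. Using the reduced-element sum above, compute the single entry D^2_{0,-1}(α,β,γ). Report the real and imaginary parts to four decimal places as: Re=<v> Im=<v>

Re=0.1992 Im=0.1457

Split into d^2_{0,-1}(β=1.7782) × two z-phases.
With c≡cos(β/2)=0.630111 and s≡sin(β/2)=0.776505, N=[2·2·1·6]^{1/2}=4.898979
k: max(0,(-1)−(0))=0 … min(2+(-1),2−(0))=1
  k=0: (−1)^1·4.8990/(2)·0.6301^3·0.7765^1 = -0.475851
  k=1: (−1)^2·4.8990/(2)·0.6301^1·0.7765^3 = +0.722646
d^2_{0,-1}(1.7782) = -0.475851 +0.722646 = +0.246794
Attach z-rotation phases: D = e^{-i(0)(0.0921)}·(+0.246794)·e^{-i(-1)(0.6314)} = +0.199213+0.145677i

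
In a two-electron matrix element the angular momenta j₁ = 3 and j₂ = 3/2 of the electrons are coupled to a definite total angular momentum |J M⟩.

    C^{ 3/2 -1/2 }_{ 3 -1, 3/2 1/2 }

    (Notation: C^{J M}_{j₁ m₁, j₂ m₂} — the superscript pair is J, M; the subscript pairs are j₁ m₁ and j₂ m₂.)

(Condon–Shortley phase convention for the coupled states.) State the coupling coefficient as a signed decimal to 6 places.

j₁+j₂−J=3  J+j₁−j₂=3  J−j₁+j₂=0  j₁+j₂+J+1=7
(j₁±m₁, j₂±m₂, J±M) = (2,4,2,1,1,2)
P² = 192/35
sum k=2..2:
  [2] +1/4 = 1/4
S = 1/4
C² = P²·S² = 12/35 ; C = +0.585540

+√(12/35) ≈ +0.585540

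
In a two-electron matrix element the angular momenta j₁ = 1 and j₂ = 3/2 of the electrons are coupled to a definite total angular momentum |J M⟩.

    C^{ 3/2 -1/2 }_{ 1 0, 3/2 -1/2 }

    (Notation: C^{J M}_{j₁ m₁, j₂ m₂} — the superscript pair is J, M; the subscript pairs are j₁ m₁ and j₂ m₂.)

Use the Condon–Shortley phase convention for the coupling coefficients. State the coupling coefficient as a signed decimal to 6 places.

+0.258199  (= +√(1/15))

√[4·1!1!2!/5! · 1!1!1!2!1!2!] = √(4/15)
  +(−1)^0/∏(0,1,1,1,0,1)! = 1  (running 1)
  +(−1)^1/∏(1,0,0,0,1,2)! = -1/2  (running 1/2)
⟨..|..⟩ = √(4/15)·(1/2) = +0.258199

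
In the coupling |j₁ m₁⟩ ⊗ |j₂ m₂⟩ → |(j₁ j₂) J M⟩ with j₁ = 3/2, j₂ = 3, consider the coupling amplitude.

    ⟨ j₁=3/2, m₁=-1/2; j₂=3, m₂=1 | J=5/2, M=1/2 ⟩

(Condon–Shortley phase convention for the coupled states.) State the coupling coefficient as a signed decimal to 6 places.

√[6·2!1!4!/8! · 1!2!4!2!3!2!] = √(288/35)
  +(−1)^1/∏(1,1,1,3,0,1)! = -1/6  (running -1/6)
  +(−1)^2/∏(2,0,0,2,1,2)! = 1/8  (running -1/24)
⟨..|..⟩ = √(288/35)·(-1/24) = -0.119523

−√(1/70) = -0.119523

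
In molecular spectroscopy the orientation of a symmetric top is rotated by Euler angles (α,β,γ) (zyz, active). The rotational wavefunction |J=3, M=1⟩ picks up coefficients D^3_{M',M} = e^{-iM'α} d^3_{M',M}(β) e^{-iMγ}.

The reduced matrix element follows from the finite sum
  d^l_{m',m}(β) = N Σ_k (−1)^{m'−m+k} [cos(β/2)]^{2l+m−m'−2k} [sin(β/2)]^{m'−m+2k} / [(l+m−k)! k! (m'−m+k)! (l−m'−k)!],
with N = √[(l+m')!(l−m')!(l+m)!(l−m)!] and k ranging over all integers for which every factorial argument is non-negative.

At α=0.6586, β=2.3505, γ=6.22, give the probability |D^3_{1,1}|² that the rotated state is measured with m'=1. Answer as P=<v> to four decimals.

P=0.2490

Split into d^3_{1,1}(β=2.3505) × two z-phases.
Half-angle: c=0.385312, s=0.922786. N=√(24·2·24·2)=48.000000
Admissible k: 0..2 (factorial args all ≥0)
  k=0: (−1)^0·48.0000/(48)·0.3853^6·0.9228^0 = +0.003272
  k=1: (−1)^1·48.0000/(6)·0.3853^4·0.9228^2 = -0.150156
  k=2: (−1)^2·48.0000/(8)·0.3853^2·0.9228^4 = +0.645924
d^3_{1,1}(2.3505) = +0.003272 -0.150156 +0.645924 = +0.499040
|D^3_{1,1}|² = |d^3_{1,1}(β)|² = (+0.499040)² = 0.249041 (the z-rotation phases have unit modulus)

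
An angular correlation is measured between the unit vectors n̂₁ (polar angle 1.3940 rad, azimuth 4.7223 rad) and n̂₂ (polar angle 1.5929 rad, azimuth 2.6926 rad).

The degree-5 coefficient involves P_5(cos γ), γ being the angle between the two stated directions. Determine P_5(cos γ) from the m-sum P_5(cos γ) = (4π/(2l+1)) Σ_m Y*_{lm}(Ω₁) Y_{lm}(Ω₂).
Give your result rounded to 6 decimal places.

-0.209786

Addition theorem: P_5(cos γ) = (4π/11) Σ_m Y*_{lm}(Ω₁) Y_{lm}(Ω₂), m = −5…5:
  m=-5: Y*=0.02125 - 0.42854j  Y=0.28938 - 0.36215j  product -0.14905 - 0.13171j
  m=-4: Y*=0.24222 + 0.00961j  Y=0.00724 - 0.03159j  product 0.00206 - 0.00758j
  m=-3: Y*=0.00708 - 0.23804j  Y=0.07639 + 0.33559j  product 0.08042 - 0.01581j
  m=-2: Y*=0.26199 + 0.00519j  Y=0.02330 + 0.02924j  product 0.00595 + 0.00778j
  m=-1: Y*=0.00183 - 0.18508j  Y=-0.28650 - 0.13804j  product -0.02607 + 0.05277j
  m=+0: Y*=0.26524 + 0.00000j  Y=-0.03868 + 0.00000j  product -0.01026 + 0.00000j
  m=+1: Y*=-0.00183 - 0.18508j  Y=0.28650 - 0.13804j  product -0.02607 - 0.05277j
  m=+2: Y*=0.26199 - 0.00519j  Y=0.02330 - 0.02924j  product 0.00595 - 0.00778j
  m=+3: Y*=-0.00708 - 0.23804j  Y=-0.07639 + 0.33559j  product 0.08042 + 0.01581j
  m=+4: Y*=0.24222 - 0.00961j  Y=0.00724 + 0.03159j  product 0.00206 + 0.00758j
  m=+5: Y*=-0.02125 - 0.42854j  Y=-0.28938 - 0.36215j  product -0.14905 + 0.13171j
Total Σ_m = -0.18364 - 0.00000j. Multiply by 1.142397: -0.20979 - 0.00000j. P_5(cos γ) = -0.209786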